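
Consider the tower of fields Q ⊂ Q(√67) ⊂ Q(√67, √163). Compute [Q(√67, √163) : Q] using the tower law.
[Q(√67, √163) : Q] = 4

[Q(√67):Q] = 2 (min poly x^2 - 67, irreducible since 67 is squarefree > 1). For the top step, suppose √163 ∈ Q(√67), say √163 = c + d√67 with c, d ∈ Q. Squaring: 163 = c^2 + 67d^2 + 2cd√67. Since √67 ∉ Q this forces 2cd = 0. If d = 0 then √163 = c ∈ Q, contradicting 163 squarefree > 1. If c = 0 then 163 = 67d^2, so 67·163 = (67d)^2 is a perfect square in Q — but 67·163 = 10921 is not a perfect square (since 67 and 163 are distinct squarefree integers). Contradiction. Hence √163 ∉ Q(√67), so x^2 - 163 stays irreducible over Q(√67) and [Q(√67, √163) : Q(√67)] = 2. By the tower law, [Q(√67, √163) : Q] = 2 · 2 = 4.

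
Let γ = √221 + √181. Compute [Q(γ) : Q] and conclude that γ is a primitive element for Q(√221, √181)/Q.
[Q(γ) : Q] = 4 (equivalently, Q(γ) = Q(√221, √181))

Obviously Q(γ) ⊆ Q(√221, √181), and [Q(√221, √181):Q] = 4 (since 221, 181 are distinct squarefree integers > 1 with 40001 not a perfect square). To show equality we compute the minimal polynomial of γ. From γ = √221 + √181: γ^2 = 221 + 2√(40001) + 181 = 402 + 2√(40001), so γ^2 - 402 = 2√(40001); squaring, (γ^2 - 402)^2 = 4·40001, i.e. γ^4 - 804γ^2 + 161604 - 160004 = 0, i.e. γ^4 - 804γ^2 + 1600 = 0. So γ is a root of x^4 - 804x^2 + 1600. This polynomial is irreducible over Q: it has no rational root (each ±√221 ± √181 is irrational), and any factorization into two quadratics over Q would force √(40001) ∈ Q (pairing opposite roots) or √221, √181 ∈ Q (other pairings), all impossible. Hence [Q(γ):Q] = 4 = [Q(√221, √181):Q], so Q(γ) = Q(√221, √181).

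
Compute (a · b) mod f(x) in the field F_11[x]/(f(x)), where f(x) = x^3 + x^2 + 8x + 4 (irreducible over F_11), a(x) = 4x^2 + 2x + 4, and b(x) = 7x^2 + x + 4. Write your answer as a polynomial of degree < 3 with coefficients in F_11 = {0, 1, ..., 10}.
a · b ≡ 8x^2 + 2x + 1 (mod f(x))

Multiply in F_11[x]: a(x)·b(x) = (4x^2 + 2x + 4)·(7x^2 + x + 4) = 6x^4 + 7x^3 + 2x^2 + x + 5. This has degree ≥ 3, so divide by f(x) over F_11: 6x^4 + 7x^3 + 2x^2 + x + 5 = (6x + 1)·(x^3 + x^2 + 8x + 4) + (8x^2 + 2x + 1). Hence a·b ≡ 8x^2 + 2x + 1 (mod f). (F_11[x]/(f) is a field with 11^3 = 1331 elements since f is irreducible of degree 3.)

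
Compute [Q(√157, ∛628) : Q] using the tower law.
[Q(√157, ∛628) : Q] = 6

Let L = Q(√157, ∛628). Since Q(√157) ⊂ L and [Q(√157):Q] = 2, the tower law gives 2 | [L:Q]. Likewise Q(∛628) ⊂ L with [Q(∛628):Q] = 3 (because 628 is not a perfect cube), so 3 | [L:Q]. As gcd(2,3) = 1, [L:Q] is divisible by 6. Conversely L is generated over Q by √157 and ∛628, so [L:Q] ≤ 2·3 = 6. Therefore [Q(√157, ∛628) : Q] = 6.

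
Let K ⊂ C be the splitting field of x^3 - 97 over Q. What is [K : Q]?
[K : Q] = 6

The roots of x^3 - 97 are ∛97, ω∛97, ω^2∛97 where ω = e^(2πi/3) is a primitive cube root of unity, so K = Q(∛97, ω). Now [Q(∛97):Q] = 3 (since 97 is not a perfect cube, x^3 - 97 is irreducible) and [Q(ω):Q] = 2. Both 2 and 3 divide [K:Q], and [K:Q] ≤ 3·2 = 6, so [K:Q] = 6. (Equivalently: Q(∛97) ⊂ R but ω ∉ R, so [K : Q(∛97)] = 2.)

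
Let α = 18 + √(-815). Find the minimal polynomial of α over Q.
m_α(x) = x^2 - 36x + 1139

From α - 18 = √(-815), squaring gives (α - 18)^2 = -815, i.e. α^2 - 36α + 324 = -815, so α^2 - 36α + 1139 = 0. The discriminant of x^2 - 36x + 1139 is (-36)^2 - 4·(1139) = 1296 - 4556 = -3260, and 4·(-815) is not a perfect square in Q since -815 is squarefree and ≠ 1. Hence x^2 - 36x + 1139 is irreducible over Q and is the minimal polynomial of α.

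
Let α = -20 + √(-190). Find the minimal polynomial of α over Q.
m_α(x) = x^2 + 40x + 590

From α + 20 = √(-190), squaring gives (α + 20)^2 = -190, i.e. α^2 + 40α + 400 = -190, so α^2 + 40α + 590 = 0. The discriminant of x^2 + 40x + 590 is (40)^2 - 4·(590) = 1600 - 2360 = -760, and 4·(-190) is not a perfect square in Q since -190 is squarefree and ≠ 1. Hence x^2 + 40x + 590 is irreducible over Q and is the minimal polynomial of α.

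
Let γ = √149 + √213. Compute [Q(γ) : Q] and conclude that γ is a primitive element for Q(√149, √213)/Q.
[Q(γ) : Q] = 4 (equivalently, Q(γ) = Q(√149, √213))

Obviously Q(γ) ⊆ Q(√149, √213), and [Q(√149, √213):Q] = 4 (since 149, 213 are distinct squarefree integers > 1 with 31737 not a perfect square). To show equality we compute the minimal polynomial of γ. From γ = √149 + √213: γ^2 = 149 + 2√(31737) + 213 = 362 + 2√(31737), so γ^2 - 362 = 2√(31737); squaring, (γ^2 - 362)^2 = 4·31737, i.e. γ^4 - 724γ^2 + 131044 - 126948 = 0, i.e. γ^4 - 724γ^2 + 4096 = 0. So γ is a root of x^4 - 724x^2 + 4096. This polynomial is irreducible over Q: it has no rational root (each ±√149 ± √213 is irrational), and any factorization into two quadratics over Q would force √(31737) ∈ Q (pairing opposite roots) or √149, √213 ∈ Q (other pairings), all impossible. Hence [Q(γ):Q] = 4 = [Q(√149, √213):Q], so Q(γ) = Q(√149, √213).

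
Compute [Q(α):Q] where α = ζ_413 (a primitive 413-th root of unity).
[Q(α):Q] = 348

The minimal polynomial of ζ_413 over Q is the 413-th cyclotomic polynomial Φ_413(x), which is irreducible over Q and has degree φ(413) = 348. Hence [Q(α):Q] = φ(413) = 348.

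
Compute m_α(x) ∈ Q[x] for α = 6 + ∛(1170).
m_α(x) = x^3 - 18x^2 + 108x - 1386

Set β = α - 6 = ∛(1170), so β^3 = 1170. Then (α - 6)^3 - 1170 = 0, i.e. α is a root of g(x) = (x - 6)^3 - 1170 = x^3 - 18x^2 + 108x - 1386. Since g(x) = h(x - 6) where h(x) = x^3 - 1170, and h is irreducible over Q (because 1170 is not a perfect cube, so h has no rational root, and a monic cubic with no rational root is irreducible), g is also irreducible (irreducibility is preserved under the substitution x → x - 6). Hence m_α(x) = x^3 - 18x^2 + 108x - 1386.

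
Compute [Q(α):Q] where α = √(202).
[Q(α):Q] = 2

[Q(α):Q] equals the degree of the minimal polynomial of α. Here α^2 = 202 and x^2 - 202 is irreducible (d = 202 is squarefree, ≠ 1, hence not a square), so deg(m_α) = 2. Thus [Q(α):Q] = 2.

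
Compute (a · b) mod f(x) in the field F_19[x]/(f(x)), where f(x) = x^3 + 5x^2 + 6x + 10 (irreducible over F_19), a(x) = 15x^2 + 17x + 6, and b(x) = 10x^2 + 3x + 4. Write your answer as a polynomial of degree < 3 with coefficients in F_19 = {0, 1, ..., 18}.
a · b ≡ 8x^2 + 10x + 16 (mod f(x))

Multiply in F_19[x]: a(x)·b(x) = (15x^2 + 17x + 6)·(10x^2 + 3x + 4) = 17x^4 + 6x^3 + 10x + 5. This has degree ≥ 3, so divide by f(x) over F_19: 17x^4 + 6x^3 + 10x + 5 = (17x + 16)·(x^3 + 5x^2 + 6x + 10) + (8x^2 + 10x + 16). Hence a·b ≡ 8x^2 + 10x + 16 (mod f). (F_19[x]/(f) is a field with 19^3 = 6859 elements since f is irreducible of degree 3.)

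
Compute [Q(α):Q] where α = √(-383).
[Q(α):Q] = 2

[Q(α):Q] equals the degree of the minimal polynomial of α. Here α^2 = -383 and x^2 + 383 is irreducible (d = -383 is squarefree, ≠ 1, hence not a square), so deg(m_α) = 2. Thus [Q(α):Q] = 2.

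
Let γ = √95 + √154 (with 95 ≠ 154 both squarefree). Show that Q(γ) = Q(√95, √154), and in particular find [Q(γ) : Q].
[Q(γ) : Q] = 4 (equivalently, Q(γ) = Q(√95, √154))

Obviously Q(γ) ⊆ Q(√95, √154), and [Q(√95, √154):Q] = 4 (since 95, 154 are distinct squarefree integers > 1 with 14630 not a perfect square). To show equality we compute the minimal polynomial of γ. From γ = √95 + √154: γ^2 = 95 + 2√(14630) + 154 = 249 + 2√(14630), so γ^2 - 249 = 2√(14630); squaring, (γ^2 - 249)^2 = 4·14630, i.e. γ^4 - 498γ^2 + 62001 - 58520 = 0, i.e. γ^4 - 498γ^2 + 3481 = 0. So γ is a root of x^4 - 498x^2 + 3481. This polynomial is irreducible over Q: it has no rational root (each ±√95 ± √154 is irrational), and any factorization into two quadratics over Q would force √(14630) ∈ Q (pairing opposite roots) or √95, √154 ∈ Q (other pairings), all impossible. Hence [Q(γ):Q] = 4 = [Q(√95, √154):Q], so Q(γ) = Q(√95, √154).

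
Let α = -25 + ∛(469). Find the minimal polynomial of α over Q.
m_α(x) = x^3 + 75x^2 + 1875x + 15156

Set β = α + 25 = ∛(469), so β^3 = 469. Then (α + 25)^3 - 469 = 0, i.e. α is a root of g(x) = (x + 25)^3 - 469 = x^3 + 75x^2 + 1875x + 15156. Since g(x) = h(x + 25) where h(x) = x^3 - 469, and h is irreducible over Q (because 469 is not a perfect cube, so h has no rational root, and a monic cubic with no rational root is irreducible), g is also irreducible (irreducibility is preserved under the substitution x → x + 25). Hence m_α(x) = x^3 + 75x^2 + 1875x + 15156.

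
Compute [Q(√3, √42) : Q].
[Q(√3, √42) : Q] = 4

[Q(√3):Q] = 2 (min poly x^2 - 3, irreducible since 3 is squarefree > 1). For the top step, suppose √42 ∈ Q(√3), say √42 = c + d√3 with c, d ∈ Q. Squaring: 42 = c^2 + 3d^2 + 2cd√3. Since √3 ∉ Q this forces 2cd = 0. If d = 0 then √42 = c ∈ Q, contradicting 42 squarefree > 1. If c = 0 then 42 = 3d^2, so 3·42 = (3d)^2 is a perfect square in Q — but 3·42 = 126 is not a perfect square (since 3 and 42 are distinct squarefree integers). Contradiction. Hence √42 ∉ Q(√3), so x^2 - 42 stays irreducible over Q(√3) and [Q(√3, √42) : Q(√3)] = 2. By the tower law, [Q(√3, √42) : Q] = 2 · 2 = 4.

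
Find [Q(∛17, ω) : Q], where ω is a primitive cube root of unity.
[Q(∛17, ω) : Q] = 6

[Q(∛17):Q] = 3 (min poly x^3 - 17, irreducible since 17 is not a perfect cube). [Q(ω):Q] = 2 (min poly x^2 + x + 1). Since Q(∛17) ⊂ R and ω ∉ R, we have ω ∉ Q(∛17), so x^2 + x + 1 remains irreducible over Q(∛17) and [Q(∛17, ω) : Q(∛17)] = 2. By the tower law, [Q(∛17, ω) : Q] = 3 · 2 = 6. (In fact Q(∛17, ω) is the splitting field of x^3 - 17 over Q.)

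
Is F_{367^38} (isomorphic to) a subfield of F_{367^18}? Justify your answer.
No: F_{367^38} is not a subfield of F_{367^18}

F_{p^m} embeds in F_{p^n} iff m | n. Here 38 ∤ 18 (since 18 = 0·38 + 18 with remainder 18 ≠ 0), so F_{367^38} is not a subfield of F_{367^18}. Equivalently: if it were, the tower law would give 38 = [F_{367^38}:F_367] dividing [F_{367^18}:F_367] = 18, contradiction.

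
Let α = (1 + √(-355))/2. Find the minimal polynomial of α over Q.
m_α(x) = x^2 - x + 89

From 2α - 1 = √(-355), squaring gives (2α - 1)^2 = -355, i.e. 4α^2 - 4α + 1 = -355, so α^2 - α + (1 + 355)/4 = 0. Since -355 ≡ 1 (mod 4), (1 + 355)/4 = 89 ∈ Z. The polynomial x^2 - x + 89 has discriminant 1 - 4·(89) = -355, which is not a perfect square in Q (d = -355 is squarefree and ≠ 1), so x^2 - x + 89 is irreducible over Q. It is the minimal polynomial of α.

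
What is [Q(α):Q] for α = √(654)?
[Q(α):Q] = 2

[Q(α):Q] equals the degree of the minimal polynomial of α. Here α^2 = 654 and x^2 - 654 is irreducible (d = 654 is squarefree, ≠ 1, hence not a square), so deg(m_α) = 2. Thus [Q(α):Q] = 2.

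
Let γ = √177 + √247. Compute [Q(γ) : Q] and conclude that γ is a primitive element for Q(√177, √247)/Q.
[Q(γ) : Q] = 4 (equivalently, Q(γ) = Q(√177, √247))

Obviously Q(γ) ⊆ Q(√177, √247), and [Q(√177, √247):Q] = 4 (since 177, 247 are distinct squarefree integers > 1 with 43719 not a perfect square). To show equality we compute the minimal polynomial of γ. From γ = √177 + √247: γ^2 = 177 + 2√(43719) + 247 = 424 + 2√(43719), so γ^2 - 424 = 2√(43719); squaring, (γ^2 - 424)^2 = 4·43719, i.e. γ^4 - 848γ^2 + 179776 - 174876 = 0, i.e. γ^4 - 848γ^2 + 4900 = 0. So γ is a root of x^4 - 848x^2 + 4900. This polynomial is irreducible over Q: it has no rational root (each ±√177 ± √247 is irrational), and any factorization into two quadratics over Q would force √(43719) ∈ Q (pairing opposite roots) or √177, √247 ∈ Q (other pairings), all impossible. Hence [Q(γ):Q] = 4 = [Q(√177, √247):Q], so Q(γ) = Q(√177, √247).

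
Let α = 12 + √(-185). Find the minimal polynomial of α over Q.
m_α(x) = x^2 - 24x + 329

From α - 12 = √(-185), squaring gives (α - 12)^2 = -185, i.e. α^2 - 24α + 144 = -185, so α^2 - 24α + 329 = 0. The discriminant of x^2 - 24x + 329 is (-24)^2 - 4·(329) = 576 - 1316 = -740, and 4·(-185) is not a perfect square in Q since -185 is squarefree and ≠ 1. Hence x^2 - 24x + 329 is irreducible over Q and is the minimal polynomial of α.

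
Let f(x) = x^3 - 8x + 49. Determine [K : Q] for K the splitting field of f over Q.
[K : Q] = 6

By the rational root test, any rational root of the monic integer polynomial f(x) = x^3 - 8x + 49 must be an integer dividing the constant term 49, i.e. one of ±{1, 7, 49}. Evaluating: f(1) = 42, f(-1) = 56, f(7) = 336, f(-7) = -238, f(49) = 117306, f(-49) = -117208; none is 0, so f has no rational root and is therefore irreducible over Q (a cubic with no linear factor over a field is irreducible). For an irreducible cubic, the Galois group is A_3 or S_3 according as the discriminant disc(f) = -4a^3 - 27b^2 = -4·(-8)^3 - 27·(49)^2 = -62779 is or is not a square in Q. Here disc(f) = -62779 is not a perfect square in Q, so the Galois group of f over Q is not contained in A_3 and must be all of S_3. The splitting field has degree |S_3| = 6 over Q, so [K : Q] = 6.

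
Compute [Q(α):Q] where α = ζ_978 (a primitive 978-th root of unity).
[Q(α):Q] = 324

The minimal polynomial of ζ_978 over Q is the 978-th cyclotomic polynomial Φ_978(x), which is irreducible over Q and has degree φ(978) = 324. Hence [Q(α):Q] = φ(978) = 324.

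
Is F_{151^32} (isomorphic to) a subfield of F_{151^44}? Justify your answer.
No: F_{151^32} is not a subfield of F_{151^44}

F_{p^m} embeds in F_{p^n} iff m | n. Here 32 ∤ 44 (since 44 = 1·32 + 12 with remainder 12 ≠ 0), so F_{151^32} is not a subfield of F_{151^44}. Equivalently: if it were, the tower law would give 32 = [F_{151^32}:F_151] dividing [F_{151^44}:F_151] = 44, contradiction.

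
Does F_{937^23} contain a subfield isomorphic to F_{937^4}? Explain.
No: F_{937^4} is not a subfield of F_{937^23}

F_{p^m} embeds in F_{p^n} iff m | n. Here 4 ∤ 23 (since 23 = 5·4 + 3 with remainder 3 ≠ 0), so F_{937^4} is not a subfield of F_{937^23}. Equivalently: if it were, the tower law would give 4 = [F_{937^4}:F_937] dividing [F_{937^23}:F_937] = 23, contradiction.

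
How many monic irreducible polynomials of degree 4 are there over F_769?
There are 87426810240 monic irreducible polynomials of degree 4 over F_769

Each element of F_{769^4} that lies in no proper subfield is a root of exactly one monic irreducible of degree 4 over F_769, and each such polynomial has 4 distinct roots in F_{769^4}. By Möbius inversion the count is N_769(4) = (1/4) Σ_{d|4} μ(4/d) · 769^d = (1/4)(μ(4)·769^1 + μ(2)·769^2 + μ(1)·769^4) = 349707240960/4 = 87426810240.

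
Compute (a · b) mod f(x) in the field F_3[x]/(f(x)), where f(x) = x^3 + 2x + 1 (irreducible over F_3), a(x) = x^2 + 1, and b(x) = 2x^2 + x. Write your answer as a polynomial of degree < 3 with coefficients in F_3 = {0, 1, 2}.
a · b ≡ x^2 + 2 (mod f(x))

Multiply in F_3[x]: a(x)·b(x) = (x^2 + 1)·(2x^2 + x) = 2x^4 + x^3 + 2x^2 + x. This has degree ≥ 3, so divide by f(x) over F_3: 2x^4 + x^3 + 2x^2 + x = (2x + 1)·(x^3 + 2x + 1) + (x^2 + 2). Hence a·b ≡ x^2 + 2 (mod f). (F_3[x]/(f) is a field with 3^3 = 27 elements since f is irreducible of degree 3.)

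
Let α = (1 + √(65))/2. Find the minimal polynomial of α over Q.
m_α(x) = x^2 - x - 16

From 2α - 1 = √(65), squaring gives (2α - 1)^2 = 65, i.e. 4α^2 - 4α + 1 = 65, so α^2 - α + (1 - 65)/4 = 0. Since 65 ≡ 1 (mod 4), (1 - 65)/4 = -16 ∈ Z. The polynomial x^2 - x - 16 has discriminant 1 - 4·(-16) = 65, which is not a perfect square in Q (d = 65 is squarefree and ≠ 1), so x^2 - x - 16 is irreducible over Q. It is the minimal polynomial of α.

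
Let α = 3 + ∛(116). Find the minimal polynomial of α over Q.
m_α(x) = x^3 - 9x^2 + 27x - 143

Set β = α - 3 = ∛(116), so β^3 = 116. Then (α - 3)^3 - 116 = 0, i.e. α is a root of g(x) = (x - 3)^3 - 116 = x^3 - 9x^2 + 27x - 143. Since g(x) = h(x - 3) where h(x) = x^3 - 116, and h is irreducible over Q (because 116 is not a perfect cube, so h has no rational root, and a monic cubic with no rational root is irreducible), g is also irreducible (irreducibility is preserved under the substitution x → x - 3). Hence m_α(x) = x^3 - 9x^2 + 27x - 143.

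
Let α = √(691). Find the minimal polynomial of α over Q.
m_α(x) = x^2 - 691

α satisfies α^2 - 691 = 0, so x^2 - 691 annihilates α. Since d = 691 is squarefree and ≠ 1, it is not a perfect square in Q, so x^2 - 691 has no rational root and is therefore irreducible over Q (a degree-2 polynomial over a field is irreducible iff it has no root). Hence m_α(x) = x^2 - 691.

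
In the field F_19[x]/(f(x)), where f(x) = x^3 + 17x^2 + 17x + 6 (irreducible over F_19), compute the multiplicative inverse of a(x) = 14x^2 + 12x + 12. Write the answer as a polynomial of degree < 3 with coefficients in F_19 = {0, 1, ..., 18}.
a(x)^(-1) ≡ 15x^2 + 5x + 1 (mod f(x))

Since f is irreducible over F_19, F_19[x]/(f) is a field and a(x) ≠ 0 has an inverse. Apply the extended Euclidean algorithm to f(x) and a(x) in F_19[x]: f(x) = (15x + 6)·a(x) + (12x + 10);  a(x) = (17x + 9)·(12x + 10) + (17). The last nonzero remainder is the constant 17 = gcd(f, a) in F_19. Back-substituting through the division chain expresses 17 = s(x)·a(x) + t(x)·f(x) with s(x) ≡ 8x^2 + 9x + 17 (mod f), so (8x^2 + 9x + 17)·a(x) ≡ 17 (mod f). Multiplying by 17^(-1) ≡ 9 in F_19 gives a(x)^(-1) ≡ 9·(8x^2 + 9x + 17) ≡ 15x^2 + 5x + 1 (mod f). Check: (14x^2 + 12x + 12)·(15x^2 + 5x + 1) = x^4 + 3x^3 + 7x^2 + 15x + 12 ≡ 1 (mod x^3 + 17x^2 + 17x + 6).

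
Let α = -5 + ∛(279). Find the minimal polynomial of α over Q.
m_α(x) = x^3 + 15x^2 + 75x - 154

Set β = α + 5 = ∛(279), so β^3 = 279. Then (α + 5)^3 - 279 = 0, i.e. α is a root of g(x) = (x + 5)^3 - 279 = x^3 + 15x^2 + 75x - 154. Since g(x) = h(x + 5) where h(x) = x^3 - 279, and h is irreducible over Q (because 279 is not a perfect cube, so h has no rational root, and a monic cubic with no rational root is irreducible), g is also irreducible (irreducibility is preserved under the substitution x → x + 5). Hence m_α(x) = x^3 + 15x^2 + 75x - 154.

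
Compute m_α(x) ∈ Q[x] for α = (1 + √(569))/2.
m_α(x) = x^2 - x - 142

From 2α - 1 = √(569), squaring gives (2α - 1)^2 = 569, i.e. 4α^2 - 4α + 1 = 569, so α^2 - α + (1 - 569)/4 = 0. Since 569 ≡ 1 (mod 4), (1 - 569)/4 = -142 ∈ Z. The polynomial x^2 - x - 142 has discriminant 1 - 4·(-142) = 569, which is not a perfect square in Q (d = 569 is squarefree and ≠ 1), so x^2 - x - 142 is irreducible over Q. It is the minimal polynomial of α.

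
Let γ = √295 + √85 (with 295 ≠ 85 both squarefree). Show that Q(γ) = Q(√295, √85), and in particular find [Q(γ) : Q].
[Q(γ) : Q] = 4 (equivalently, Q(γ) = Q(√295, √85))

Obviously Q(γ) ⊆ Q(√295, √85), and [Q(√295, √85):Q] = 4 (since 295, 85 are distinct squarefree integers > 1 with 25075 not a perfect square). To show equality we compute the minimal polynomial of γ. From γ = √295 + √85: γ^2 = 295 + 2√(25075) + 85 = 380 + 2√(25075), so γ^2 - 380 = 2√(25075); squaring, (γ^2 - 380)^2 = 4·25075, i.e. γ^4 - 760γ^2 + 144400 - 100300 = 0, i.e. γ^4 - 760γ^2 + 44100 = 0. So γ is a root of x^4 - 760x^2 + 44100. This polynomial is irreducible over Q: it has no rational root (each ±√295 ± √85 is irrational), and any factorization into two quadratics over Q would force √(25075) ∈ Q (pairing opposite roots) or √295, √85 ∈ Q (other pairings), all impossible. Hence [Q(γ):Q] = 4 = [Q(√295, √85):Q], so Q(γ) = Q(√295, √85).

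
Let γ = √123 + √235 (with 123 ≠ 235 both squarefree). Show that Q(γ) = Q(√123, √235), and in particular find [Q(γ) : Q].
[Q(γ) : Q] = 4 (equivalently, Q(γ) = Q(√123, √235))

Obviously Q(γ) ⊆ Q(√123, √235), and [Q(√123, √235):Q] = 4 (since 123, 235 are distinct squarefree integers > 1 with 28905 not a perfect square). To show equality we compute the minimal polynomial of γ. From γ = √123 + √235: γ^2 = 123 + 2√(28905) + 235 = 358 + 2√(28905), so γ^2 - 358 = 2√(28905); squaring, (γ^2 - 358)^2 = 4·28905, i.e. γ^4 - 716γ^2 + 128164 - 115620 = 0, i.e. γ^4 - 716γ^2 + 12544 = 0. So γ is a root of x^4 - 716x^2 + 12544. This polynomial is irreducible over Q: it has no rational root (each ±√123 ± √235 is irrational), and any factorization into two quadratics over Q would force √(28905) ∈ Q (pairing opposite roots) or √123, √235 ∈ Q (other pairings), all impossible. Hence [Q(γ):Q] = 4 = [Q(√123, √235):Q], so Q(γ) = Q(√123, √235).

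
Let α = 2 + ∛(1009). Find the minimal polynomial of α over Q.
m_α(x) = x^3 - 6x^2 + 12x - 1017

Set β = α - 2 = ∛(1009), so β^3 = 1009. Then (α - 2)^3 - 1009 = 0, i.e. α is a root of g(x) = (x - 2)^3 - 1009 = x^3 - 6x^2 + 12x - 1017. Since g(x) = h(x - 2) where h(x) = x^3 - 1009, and h is irreducible over Q (because 1009 is not a perfect cube, so h has no rational root, and a monic cubic with no rational root is irreducible), g is also irreducible (irreducibility is preserved under the substitution x → x - 2). Hence m_α(x) = x^3 - 6x^2 + 12x - 1017.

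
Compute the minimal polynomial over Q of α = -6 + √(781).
m_α(x) = x^2 + 12x - 745

From α + 6 = √(781), squaring gives (α + 6)^2 = 781, i.e. α^2 + 12α + 36 = 781, so α^2 + 12α - 745 = 0. The discriminant of x^2 + 12x - 745 is (12)^2 - 4·(-745) = 144 + 2980 = 3124, and 4·(781) is not a perfect square in Q since 781 is squarefree and ≠ 1. Hence x^2 + 12x - 745 is irreducible over Q and is the minimal polynomial of α.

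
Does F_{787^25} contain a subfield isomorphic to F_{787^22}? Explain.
No: F_{787^22} is not a subfield of F_{787^25}

F_{p^m} embeds in F_{p^n} iff m | n. Here 22 ∤ 25 (since 25 = 1·22 + 3 with remainder 3 ≠ 0), so F_{787^22} is not a subfield of F_{787^25}. Equivalently: if it were, the tower law would give 22 = [F_{787^22}:F_787] dividing [F_{787^25}:F_787] = 25, contradiction.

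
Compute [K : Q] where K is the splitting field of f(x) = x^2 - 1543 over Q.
[K : Q] = 2

f(x) = x^2 - 1543 factors as (x - √1543)(x + √1543). The splitting field is K = Q(√1543). Since 1543 is squarefree and > 1, it is not a perfect square, so x^2 - 1543 is irreducible over Q and [Q(√1543) : Q] = 2. Hence [K : Q] = 2.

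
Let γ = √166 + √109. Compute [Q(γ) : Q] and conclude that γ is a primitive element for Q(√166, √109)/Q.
[Q(γ) : Q] = 4 (equivalently, Q(γ) = Q(√166, √109))

Obviously Q(γ) ⊆ Q(√166, √109), and [Q(√166, √109):Q] = 4 (since 166, 109 are distinct squarefree integers > 1 with 18094 not a perfect square). To show equality we compute the minimal polynomial of γ. From γ = √166 + √109: γ^2 = 166 + 2√(18094) + 109 = 275 + 2√(18094), so γ^2 - 275 = 2√(18094); squaring, (γ^2 - 275)^2 = 4·18094, i.e. γ^4 - 550γ^2 + 75625 - 72376 = 0, i.e. γ^4 - 550γ^2 + 3249 = 0. So γ is a root of x^4 - 550x^2 + 3249. This polynomial is irreducible over Q: it has no rational root (each ±√166 ± √109 is irrational), and any factorization into two quadratics over Q would force √(18094) ∈ Q (pairing opposite roots) or √166, √109 ∈ Q (other pairings), all impossible. Hence [Q(γ):Q] = 4 = [Q(√166, √109):Q], so Q(γ) = Q(√166, √109).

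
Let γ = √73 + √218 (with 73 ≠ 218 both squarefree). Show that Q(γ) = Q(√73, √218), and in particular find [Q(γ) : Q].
[Q(γ) : Q] = 4 (equivalently, Q(γ) = Q(√73, √218))

Obviously Q(γ) ⊆ Q(√73, √218), and [Q(√73, √218):Q] = 4 (since 73, 218 are distinct squarefree integers > 1 with 15914 not a perfect square). To show equality we compute the minimal polynomial of γ. From γ = √73 + √218: γ^2 = 73 + 2√(15914) + 218 = 291 + 2√(15914), so γ^2 - 291 = 2√(15914); squaring, (γ^2 - 291)^2 = 4·15914, i.e. γ^4 - 582γ^2 + 84681 - 63656 = 0, i.e. γ^4 - 582γ^2 + 21025 = 0. So γ is a root of x^4 - 582x^2 + 21025. This polynomial is irreducible over Q: it has no rational root (each ±√73 ± √218 is irrational), and any factorization into two quadratics over Q would force √(15914) ∈ Q (pairing opposite roots) or √73, √218 ∈ Q (other pairings), all impossible. Hence [Q(γ):Q] = 4 = [Q(√73, √218):Q], so Q(γ) = Q(√73, √218).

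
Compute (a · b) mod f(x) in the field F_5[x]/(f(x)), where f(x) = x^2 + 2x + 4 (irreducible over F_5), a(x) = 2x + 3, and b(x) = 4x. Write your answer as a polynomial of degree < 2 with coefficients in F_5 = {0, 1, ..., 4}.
a · b ≡ x + 3 (mod f(x))

Multiply in F_5[x]: a(x)·b(x) = (2x + 3)·(4x) = 3x^2 + 2x. This has degree ≥ 2, so divide by f(x) over F_5: 3x^2 + 2x = (3)·(x^2 + 2x + 4) + (x + 3). Hence a·b ≡ x + 3 (mod f). (F_5[x]/(f) is a field with 5^2 = 25 elements since f is irreducible of degree 2.)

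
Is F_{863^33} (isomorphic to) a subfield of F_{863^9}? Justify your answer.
No: F_{863^33} is not a subfield of F_{863^9}

F_{p^m} embeds in F_{p^n} iff m | n. Here 33 ∤ 9 (since 9 = 0·33 + 9 with remainder 9 ≠ 0), so F_{863^33} is not a subfield of F_{863^9}. Equivalently: if it were, the tower law would give 33 = [F_{863^33}:F_863] dividing [F_{863^9}:F_863] = 9, contradiction.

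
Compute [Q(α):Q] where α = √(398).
[Q(α):Q] = 2

[Q(α):Q] equals the degree of the minimal polynomial of α. Here α^2 = 398 and x^2 - 398 is irreducible (d = 398 is squarefree, ≠ 1, hence not a square), so deg(m_α) = 2. Thus [Q(α):Q] = 2.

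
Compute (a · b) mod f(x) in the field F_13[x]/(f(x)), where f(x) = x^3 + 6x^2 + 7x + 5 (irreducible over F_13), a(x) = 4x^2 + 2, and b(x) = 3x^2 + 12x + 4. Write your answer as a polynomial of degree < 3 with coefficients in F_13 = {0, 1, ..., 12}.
a · b ≡ 4x^2 + 2x + 11 (mod f(x))

Multiply in F_13[x]: a(x)·b(x) = (4x^2 + 2)·(3x^2 + 12x + 4) = 12x^4 + 9x^3 + 9x^2 + 11x + 8. This has degree ≥ 3, so divide by f(x) over F_13: 12x^4 + 9x^3 + 9x^2 + 11x + 8 = (12x + 2)·(x^3 + 6x^2 + 7x + 5) + (4x^2 + 2x + 11). Hence a·b ≡ 4x^2 + 2x + 11 (mod f). (F_13[x]/(f) is a field with 13^3 = 2197 elements since f is irreducible of degree 3.)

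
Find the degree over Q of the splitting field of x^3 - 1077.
[K : Q] = 6

The roots of x^3 - 1077 are ∛1077, ω∛1077, ω^2∛1077 where ω = e^(2πi/3) is a primitive cube root of unity, so K = Q(∛1077, ω). Now [Q(∛1077):Q] = 3 (since 1077 is not a perfect cube, x^3 - 1077 is irreducible) and [Q(ω):Q] = 2. Both 2 and 3 divide [K:Q], and [K:Q] ≤ 3·2 = 6, so [K:Q] = 6. (Equivalently: Q(∛1077) ⊂ R but ω ∉ R, so [K : Q(∛1077)] = 2.)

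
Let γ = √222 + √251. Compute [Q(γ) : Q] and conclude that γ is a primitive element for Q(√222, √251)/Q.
[Q(γ) : Q] = 4 (equivalently, Q(γ) = Q(√222, √251))

Obviously Q(γ) ⊆ Q(√222, √251), and [Q(√222, √251):Q] = 4 (since 222, 251 are distinct squarefree integers > 1 with 55722 not a perfect square). To show equality we compute the minimal polynomial of γ. From γ = √222 + √251: γ^2 = 222 + 2√(55722) + 251 = 473 + 2√(55722), so γ^2 - 473 = 2√(55722); squaring, (γ^2 - 473)^2 = 4·55722, i.e. γ^4 - 946γ^2 + 223729 - 222888 = 0, i.e. γ^4 - 946γ^2 + 841 = 0. So γ is a root of x^4 - 946x^2 + 841. This polynomial is irreducible over Q: it has no rational root (each ±√222 ± √251 is irrational), and any factorization into two quadratics over Q would force √(55722) ∈ Q (pairing opposite roots) or √222, √251 ∈ Q (other pairings), all impossible. Hence [Q(γ):Q] = 4 = [Q(√222, √251):Q], so Q(γ) = Q(√222, √251).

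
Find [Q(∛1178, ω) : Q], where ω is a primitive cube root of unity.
[Q(∛1178, ω) : Q] = 6

[Q(∛1178):Q] = 3 (min poly x^3 - 1178, irreducible since 1178 is not a perfect cube). [Q(ω):Q] = 2 (min poly x^2 + x + 1). Since Q(∛1178) ⊂ R and ω ∉ R, we have ω ∉ Q(∛1178), so x^2 + x + 1 remains irreducible over Q(∛1178) and [Q(∛1178, ω) : Q(∛1178)] = 2. By the tower law, [Q(∛1178, ω) : Q] = 3 · 2 = 6. (In fact Q(∛1178, ω) is the splitting field of x^3 - 1178 over Q.)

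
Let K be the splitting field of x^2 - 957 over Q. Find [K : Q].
[K : Q] = 2

f(x) = x^2 - 957 factors as (x - √957)(x + √957). The splitting field is K = Q(√957). Since 957 is squarefree and > 1, it is not a perfect square, so x^2 - 957 is irreducible over Q and [Q(√957) : Q] = 2. Hence [K : Q] = 2.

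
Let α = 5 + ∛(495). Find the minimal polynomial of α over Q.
m_α(x) = x^3 - 15x^2 + 75x - 620

Set β = α - 5 = ∛(495), so β^3 = 495. Then (α - 5)^3 - 495 = 0, i.e. α is a root of g(x) = (x - 5)^3 - 495 = x^3 - 15x^2 + 75x - 620. Since g(x) = h(x - 5) where h(x) = x^3 - 495, and h is irreducible over Q (because 495 is not a perfect cube, so h has no rational root, and a monic cubic with no rational root is irreducible), g is also irreducible (irreducibility is preserved under the substitution x → x - 5). Hence m_α(x) = x^3 - 15x^2 + 75x - 620.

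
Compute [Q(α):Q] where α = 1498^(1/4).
[Q(α):Q] = 4

α is a root of x^4 - 1498. By Eisenstein's criterion at the prime p = 2 (which divides the constant term 1498 but p^2 = 4 does not, since 1498 is squarefree), x^4 - 1498 is irreducible over Q. Hence [Q(α):Q] = 4.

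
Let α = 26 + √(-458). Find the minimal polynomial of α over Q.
m_α(x) = x^2 - 52x + 1134

From α - 26 = √(-458), squaring gives (α - 26)^2 = -458, i.e. α^2 - 52α + 676 = -458, so α^2 - 52α + 1134 = 0. The discriminant of x^2 - 52x + 1134 is (-52)^2 - 4·(1134) = 2704 - 4536 = -1832, and 4·(-458) is not a perfect square in Q since -458 is squarefree and ≠ 1. Hence x^2 - 52x + 1134 is irreducible over Q and is the minimal polynomial of α.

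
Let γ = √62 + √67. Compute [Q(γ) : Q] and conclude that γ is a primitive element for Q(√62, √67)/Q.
[Q(γ) : Q] = 4 (equivalently, Q(γ) = Q(√62, √67))

Obviously Q(γ) ⊆ Q(√62, √67), and [Q(√62, √67):Q] = 4 (since 62, 67 are distinct squarefree integers > 1 with 4154 not a perfect square). To show equality we compute the minimal polynomial of γ. From γ = √62 + √67: γ^2 = 62 + 2√(4154) + 67 = 129 + 2√(4154), so γ^2 - 129 = 2√(4154); squaring, (γ^2 - 129)^2 = 4·4154, i.e. γ^4 - 258γ^2 + 16641 - 16616 = 0, i.e. γ^4 - 258γ^2 + 25 = 0. So γ is a root of x^4 - 258x^2 + 25. This polynomial is irreducible over Q: it has no rational root (each ±√62 ± √67 is irrational), and any factorization into two quadratics over Q would force √(4154) ∈ Q (pairing opposite roots) or √62, √67 ∈ Q (other pairings), all impossible. Hence [Q(γ):Q] = 4 = [Q(√62, √67):Q], so Q(γ) = Q(√62, √67).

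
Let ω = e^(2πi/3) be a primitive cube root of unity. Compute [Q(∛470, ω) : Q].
[Q(∛470, ω) : Q] = 6

[Q(∛470):Q] = 3 (min poly x^3 - 470, irreducible since 470 is not a perfect cube). [Q(ω):Q] = 2 (min poly x^2 + x + 1). Since Q(∛470) ⊂ R and ω ∉ R, we have ω ∉ Q(∛470), so x^2 + x + 1 remains irreducible over Q(∛470) and [Q(∛470, ω) : Q(∛470)] = 2. By the tower law, [Q(∛470, ω) : Q] = 3 · 2 = 6. (In fact Q(∛470, ω) is the splitting field of x^3 - 470 over Q.)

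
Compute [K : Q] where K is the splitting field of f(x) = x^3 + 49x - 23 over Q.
[K : Q] = 6

By the rational root test, any rational root of the monic integer polynomial f(x) = x^3 + 49x - 23 must be an integer dividing the constant term -23, i.e. one of ±{1, 23}. Evaluating: f(1) = 27, f(-1) = -73, f(23) = 13271, f(-23) = -13317; none is 0, so f has no rational root and is therefore irreducible over Q (a cubic with no linear factor over a field is irreducible). For an irreducible cubic, the Galois group is A_3 or S_3 according as the discriminant disc(f) = -4a^3 - 27b^2 = -4·(49)^3 - 27·(-23)^2 = -484879 is or is not a square in Q. Here disc(f) = -484879 is not a perfect square in Q, so the Galois group of f over Q is not contained in A_3 and must be all of S_3. The splitting field has degree |S_3| = 6 over Q, so [K : Q] = 6.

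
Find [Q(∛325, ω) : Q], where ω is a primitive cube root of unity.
[Q(∛325, ω) : Q] = 6

[Q(∛325):Q] = 3 (min poly x^3 - 325, irreducible since 325 is not a perfect cube). [Q(ω):Q] = 2 (min poly x^2 + x + 1). Since Q(∛325) ⊂ R and ω ∉ R, we have ω ∉ Q(∛325), so x^2 + x + 1 remains irreducible over Q(∛325) and [Q(∛325, ω) : Q(∛325)] = 2. By the tower law, [Q(∛325, ω) : Q] = 3 · 2 = 6. (In fact Q(∛325, ω) is the splitting field of x^3 - 325 over Q.)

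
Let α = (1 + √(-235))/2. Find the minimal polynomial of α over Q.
m_α(x) = x^2 - x + 59

From 2α - 1 = √(-235), squaring gives (2α - 1)^2 = -235, i.e. 4α^2 - 4α + 1 = -235, so α^2 - α + (1 + 235)/4 = 0. Since -235 ≡ 1 (mod 4), (1 + 235)/4 = 59 ∈ Z. The polynomial x^2 - x + 59 has discriminant 1 - 4·(59) = -235, which is not a perfect square in Q (d = -235 is squarefree and ≠ 1), so x^2 - x + 59 is irreducible over Q. It is the minimal polynomial of α.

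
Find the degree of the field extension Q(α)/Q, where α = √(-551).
[Q(α):Q] = 2

[Q(α):Q] equals the degree of the minimal polynomial of α. Here α^2 = -551 and x^2 + 551 is irreducible (d = -551 is squarefree, ≠ 1, hence not a square), so deg(m_α) = 2. Thus [Q(α):Q] = 2.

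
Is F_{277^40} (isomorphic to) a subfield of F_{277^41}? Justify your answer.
No: F_{277^40} is not a subfield of F_{277^41}

F_{p^m} embeds in F_{p^n} iff m | n. Here 40 ∤ 41 (since 41 = 1·40 + 1 with remainder 1 ≠ 0), so F_{277^40} is not a subfield of F_{277^41}. Equivalently: if it were, the tower law would give 40 = [F_{277^40}:F_277] dividing [F_{277^41}:F_277] = 41, contradiction.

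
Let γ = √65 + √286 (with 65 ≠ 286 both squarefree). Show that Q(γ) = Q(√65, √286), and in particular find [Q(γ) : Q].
[Q(γ) : Q] = 4 (equivalently, Q(γ) = Q(√65, √286))

Obviously Q(γ) ⊆ Q(√65, √286), and [Q(√65, √286):Q] = 4 (since 65, 286 are distinct squarefree integers > 1 with 18590 not a perfect square). To show equality we compute the minimal polynomial of γ. From γ = √65 + √286: γ^2 = 65 + 2√(18590) + 286 = 351 + 2√(18590), so γ^2 - 351 = 2√(18590); squaring, (γ^2 - 351)^2 = 4·18590, i.e. γ^4 - 702γ^2 + 123201 - 74360 = 0, i.e. γ^4 - 702γ^2 + 48841 = 0. So γ is a root of x^4 - 702x^2 + 48841. This polynomial is irreducible over Q: it has no rational root (each ±√65 ± √286 is irrational), and any factorization into two quadratics over Q would force √(18590) ∈ Q (pairing opposite roots) or √65, √286 ∈ Q (other pairings), all impossible. Hence [Q(γ):Q] = 4 = [Q(√65, √286):Q], so Q(γ) = Q(√65, √286).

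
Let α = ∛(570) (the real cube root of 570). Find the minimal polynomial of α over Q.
m_α(x) = x^3 - 570

α satisfies α^3 = 570, so x^3 - 570 annihilates α. By the rational root test, a rational root p/q (in lowest terms) of x^3 - 570 would satisfy p^3 = 570 q^3, forcing q = 1 and p^3 = 570; but 570 is not a perfect cube, contradiction. A monic cubic over Q with no rational root is irreducible (any nontrivial factorization would include a linear factor). Hence x^3 - 570 is the minimal polynomial of α, and in particular [Q(α):Q] = 3.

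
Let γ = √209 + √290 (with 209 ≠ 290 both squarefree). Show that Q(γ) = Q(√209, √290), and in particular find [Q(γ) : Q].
[Q(γ) : Q] = 4 (equivalently, Q(γ) = Q(√209, √290))

Obviously Q(γ) ⊆ Q(√209, √290), and [Q(√209, √290):Q] = 4 (since 209, 290 are distinct squarefree integers > 1 with 60610 not a perfect square). To show equality we compute the minimal polynomial of γ. From γ = √209 + √290: γ^2 = 209 + 2√(60610) + 290 = 499 + 2√(60610), so γ^2 - 499 = 2√(60610); squaring, (γ^2 - 499)^2 = 4·60610, i.e. γ^4 - 998γ^2 + 249001 - 242440 = 0, i.e. γ^4 - 998γ^2 + 6561 = 0. So γ is a root of x^4 - 998x^2 + 6561. This polynomial is irreducible over Q: it has no rational root (each ±√209 ± √290 is irrational), and any factorization into two quadratics over Q would force √(60610) ∈ Q (pairing opposite roots) or √209, √290 ∈ Q (other pairings), all impossible. Hence [Q(γ):Q] = 4 = [Q(√209, √290):Q], so Q(γ) = Q(√209, √290).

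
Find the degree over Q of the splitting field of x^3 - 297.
[K : Q] = 6

The roots of x^3 - 297 are ∛297, ω∛297, ω^2∛297 where ω = e^(2πi/3) is a primitive cube root of unity, so K = Q(∛297, ω). Now [Q(∛297):Q] = 3 (since 297 is not a perfect cube, x^3 - 297 is irreducible) and [Q(ω):Q] = 2. Both 2 and 3 divide [K:Q], and [K:Q] ≤ 3·2 = 6, so [K:Q] = 6. (Equivalently: Q(∛297) ⊂ R but ω ∉ R, so [K : Q(∛297)] = 2.)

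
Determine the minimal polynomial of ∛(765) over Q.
m_α(x) = x^3 - 765

α satisfies α^3 = 765, so x^3 - 765 annihilates α. By the rational root test, a rational root p/q (in lowest terms) of x^3 - 765 would satisfy p^3 = 765 q^3, forcing q = 1 and p^3 = 765; but 765 is not a perfect cube, contradiction. A monic cubic over Q with no rational root is irreducible (any nontrivial factorization would include a linear factor). Hence x^3 - 765 is the minimal polynomial of α, and in particular [Q(α):Q] = 3.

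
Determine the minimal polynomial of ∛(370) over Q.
m_α(x) = x^3 - 370

α satisfies α^3 = 370, so x^3 - 370 annihilates α. By the rational root test, a rational root p/q (in lowest terms) of x^3 - 370 would satisfy p^3 = 370 q^3, forcing q = 1 and p^3 = 370; but 370 is not a perfect cube, contradiction. A monic cubic over Q with no rational root is irreducible (any nontrivial factorization would include a linear factor). Hence x^3 - 370 is the minimal polynomial of α, and in particular [Q(α):Q] = 3.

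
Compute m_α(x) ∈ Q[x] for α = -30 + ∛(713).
m_α(x) = x^3 + 90x^2 + 2700x + 26287

Set β = α + 30 = ∛(713), so β^3 = 713. Then (α + 30)^3 - 713 = 0, i.e. α is a root of g(x) = (x + 30)^3 - 713 = x^3 + 90x^2 + 2700x + 26287. Since g(x) = h(x + 30) where h(x) = x^3 - 713, and h is irreducible over Q (because 713 is not a perfect cube, so h has no rational root, and a monic cubic with no rational root is irreducible), g is also irreducible (irreducibility is preserved under the substitution x → x + 30). Hence m_α(x) = x^3 + 90x^2 + 2700x + 26287.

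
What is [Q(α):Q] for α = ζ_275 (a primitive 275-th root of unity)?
[Q(α):Q] = 200

The minimal polynomial of ζ_275 over Q is the 275-th cyclotomic polynomial Φ_275(x), which is irreducible over Q and has degree φ(275) = 200. Hence [Q(α):Q] = φ(275) = 200.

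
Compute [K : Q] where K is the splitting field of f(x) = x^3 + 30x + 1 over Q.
[K : Q] = 6

By the rational root test, any rational root of the monic integer polynomial f(x) = x^3 + 30x + 1 must be an integer dividing the constant term 1, i.e. one of ±{1}. Evaluating: f(1) = 32, f(-1) = -30; none is 0, so f has no rational root and is therefore irreducible over Q (a cubic with no linear factor over a field is irreducible). For an irreducible cubic, the Galois group is A_3 or S_3 according as the discriminant disc(f) = -4a^3 - 27b^2 = -4·(30)^3 - 27·(1)^2 = -108027 is or is not a square in Q. Here disc(f) = -108027 is not a perfect square in Q, so the Galois group of f over Q is not contained in A_3 and must be all of S_3. The splitting field has degree |S_3| = 6 over Q, so [K : Q] = 6.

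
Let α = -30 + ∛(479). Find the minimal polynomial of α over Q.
m_α(x) = x^3 + 90x^2 + 2700x + 26521

Set β = α + 30 = ∛(479), so β^3 = 479. Then (α + 30)^3 - 479 = 0, i.e. α is a root of g(x) = (x + 30)^3 - 479 = x^3 + 90x^2 + 2700x + 26521. Since g(x) = h(x + 30) where h(x) = x^3 - 479, and h is irreducible over Q (because 479 is not a perfect cube, so h has no rational root, and a monic cubic with no rational root is irreducible), g is also irreducible (irreducibility is preserved under the substitution x → x + 30). Hence m_α(x) = x^3 + 90x^2 + 2700x + 26521.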